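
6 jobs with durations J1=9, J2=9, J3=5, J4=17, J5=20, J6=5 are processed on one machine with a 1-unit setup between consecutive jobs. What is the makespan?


Makespan = Σ processing + (n-1) × setup
= (9 + 9 + 5 + 17 + 20 + 5) + (6-1)×1
= 65 + 5
= 70 time units


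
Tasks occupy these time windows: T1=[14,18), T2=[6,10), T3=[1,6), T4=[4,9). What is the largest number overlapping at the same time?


Check each time point for overlaps:
  t=4: 2 tasks active (T3, T4)
Max concurrent = 2


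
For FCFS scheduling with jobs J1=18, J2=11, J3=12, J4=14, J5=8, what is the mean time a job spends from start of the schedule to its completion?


Completion times:
  J1: completes at 18
  J2: completes at 29
  J3: completes at 41
  J4: completes at 55
  J5: completes at 63
Sum = 206
Average = 206/5
= 41.20


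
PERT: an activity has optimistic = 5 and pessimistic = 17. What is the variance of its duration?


σ² = ((p - o) / 6)² = (p - o)² / 36
= (17 - 5)² / 36
= 12² / 36
= 144 / 36
= 4.0000


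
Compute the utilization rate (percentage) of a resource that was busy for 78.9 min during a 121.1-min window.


Utilization = busy / total × 100
= 78.9 / 121.1 × 100
= 65.2%


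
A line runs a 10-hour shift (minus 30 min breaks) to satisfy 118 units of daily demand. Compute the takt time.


Available = 10×60 - 30 = 570 min
Takt time = 570 / 118
= 4.83 min/unit


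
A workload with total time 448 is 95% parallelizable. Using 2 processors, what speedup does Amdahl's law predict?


Amdahl's law: T_p = T × ((1-p) + p/N)
= 448 × ((1-0.95) + 0.95/2)
= 448 × (0.05 + 0.4750)
= 448 × 0.5250
= 235.20
Speedup = 448/235.20
= 1.90×


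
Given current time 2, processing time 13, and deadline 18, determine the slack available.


Slack = due - current_time - processing
= 18 - 2 - 13
= 3


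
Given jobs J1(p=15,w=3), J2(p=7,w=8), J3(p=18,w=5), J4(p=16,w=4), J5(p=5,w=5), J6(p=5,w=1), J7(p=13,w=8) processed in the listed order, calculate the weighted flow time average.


Completion times:
  J1: C=15, w×C=3×15=45
  J2: C=22, w×C=8×22=176
  J3: C=40, w×C=5×40=200
  J4: C=56, w×C=4×56=224
  J5: C=61, w×C=5×61=305
  J6: C=66, w×C=1×66=66
  J7: C=79, w×C=8×79=632
Sum w×C = 1648
Sum w = 34
Weighted avg = 1648/34
= 48.47


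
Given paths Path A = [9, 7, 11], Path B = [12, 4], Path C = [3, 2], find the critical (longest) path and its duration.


Path A: 9 + 7 + 11 = 27
Path B: 12 + 4 = 16
Path C: 3 + 2 = 5
Critical path = longest = max(27, 16, 5)
= 27 (Path A)


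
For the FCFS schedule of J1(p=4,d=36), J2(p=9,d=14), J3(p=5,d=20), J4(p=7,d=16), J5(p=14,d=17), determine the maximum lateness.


Lateness per job (L = C - d):
  J1: C=4, d=36, L=-32
  J2: C=13, d=14, L=-1
  J3: C=18, d=20, L=-2
  J4: C=25, d=16, L=9
  J5: C=39, d=17, L=22
Lmax = max(-32, -1, -2, 9, 22)
= 22


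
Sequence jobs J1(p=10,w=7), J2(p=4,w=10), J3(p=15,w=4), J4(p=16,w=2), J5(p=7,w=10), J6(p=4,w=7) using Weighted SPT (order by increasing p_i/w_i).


WSPT (Smith's rule): sort by p/w ascending
  J2: p/w = 4/10 = 0.400
  J6: p/w = 4/7 = 0.571
  J5: p/w = 7/10 = 0.700
  J1: p/w = 10/7 = 1.429
  J3: p/w = 15/4 = 3.750
  J4: p/w = 16/2 = 8.000
Order: J2 → J6 → J5 → J1 → J3 → J4


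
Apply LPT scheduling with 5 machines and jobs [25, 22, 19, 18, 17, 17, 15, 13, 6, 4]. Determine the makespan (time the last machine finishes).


Jobs (LPT sorted): [25, 22, 19, 18, 17, 17, 15, 13, 6, 4]
Machines: 5
  J=25 → Machine 1 (load: 0+25=25)
  J=22 → Machine 2 (load: 0+22=22)
  J=19 → Machine 3 (load: 0+19=19)
  J=18 → Machine 4 (load: 0+18=18)
  J=17 → Machine 5 (load: 0+17=17)
  J=17 → Machine 5 (load: 17+17=34)
  J=15 → Machine 4 (load: 18+15=33)
  J=13 → Machine 3 (load: 19+13=32)
  J=6 → Machine 2 (load: 22+6=28)
  J=4 → Machine 1 (load: 25+4=29)
Machine loads: [29, 28, 32, 33, 34]
Makespan = max = 34 time units


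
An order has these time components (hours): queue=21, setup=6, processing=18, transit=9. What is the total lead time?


Lead time = queue + setup + processing + transit
= 21 + 6 + 18 + 9
= 54 hours


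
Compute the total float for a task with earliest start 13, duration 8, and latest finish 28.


EF = ES + duration = 13 + 8 = 21
LS = LF - duration = 28 - 8 = 20
Total Float = LF - EF = 28 - 21
(or LS - ES = 20 - 13)
= 7


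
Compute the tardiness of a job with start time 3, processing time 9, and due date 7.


Completion = start + processing = 3 + 9 = 12
Tardiness = max(0, C - d) = max(0, 12 - 7)
= max(0, 5)
= 5


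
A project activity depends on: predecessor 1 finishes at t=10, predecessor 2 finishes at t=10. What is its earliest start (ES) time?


ES = max of all predecessor completion times
Predecessors: [10, 10]
ES = max(10, 10)
= 10


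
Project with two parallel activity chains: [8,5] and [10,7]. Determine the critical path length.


Path A: 8 + 5 = 13
Path B: 10 + 7 = 17
Critical path = longest = max(13, 17)
= 17 (Path B)


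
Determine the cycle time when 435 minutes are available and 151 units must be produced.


Cycle time = available time / demand
= 435 / 151
= 2.88 min/unit


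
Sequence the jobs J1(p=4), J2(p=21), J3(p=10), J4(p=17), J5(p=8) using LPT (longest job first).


LPT: sort by longest processing time first
  J2: p=21
  J4: p=17
  J3: p=10
  J5: p=8
  J1: p=4
Order: J2 → J4 → J3 → J5 → J1


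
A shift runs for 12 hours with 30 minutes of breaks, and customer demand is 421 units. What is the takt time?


Available = 12×60 - 30 = 690 min
Takt time = 690 / 421
= 1.64 min/unit


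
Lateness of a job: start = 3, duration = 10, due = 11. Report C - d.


Completion = 3 + 10 = 13
Lateness = C - d = 13 - 11
= 2


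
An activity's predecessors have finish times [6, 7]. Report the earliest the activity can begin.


ES = max of all predecessor completion times
Predecessors: [6, 7]
ES = max(6, 7)
= 7


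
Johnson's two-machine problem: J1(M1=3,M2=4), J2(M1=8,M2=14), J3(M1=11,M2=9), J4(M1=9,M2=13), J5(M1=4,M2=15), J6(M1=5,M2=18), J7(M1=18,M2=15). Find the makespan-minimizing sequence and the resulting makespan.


Johnson's rule:
Group 1 (M1≤M2, sort by M1): ['J1', 'J5', 'J6', 'J2', 'J4']
Group 2 (M1>M2, sort desc M2): ['J7', 'J3']
Sequence: J1 → J5 → J6 → J2 → J4 → J7 → J3
Makespan calculation:
  J1: M1 done=3, M2 done=7
  J5: M1 done=7, M2 done=22
  J6: M1 done=12, M2 done=40
  J2: M1 done=20, M2 done=54
  J4: M1 done=29, M2 done=67
  J7: M1 done=47, M2 done=82
  J3: M1 done=58, M2 done=91
= Sequence: J1 → J5 → J6 → J2 → J4 → J7 → J3, Makespan: 91


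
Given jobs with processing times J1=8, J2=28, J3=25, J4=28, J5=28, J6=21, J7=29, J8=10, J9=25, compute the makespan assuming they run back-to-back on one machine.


Sequential makespan: sum all processing times
= 8 + 28 + 25 + 28 + 28 + 21 + 29 + 10 + 25
= 202 time units


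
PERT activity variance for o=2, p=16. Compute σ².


σ² = ((p - o) / 6)² = (p - o)² / 36
= (16 - 2)² / 36
= 14² / 36
= 196 / 36
= 5.4444


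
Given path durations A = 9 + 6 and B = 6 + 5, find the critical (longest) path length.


Path A: 9 + 6 = 15
Path B: 6 + 5 = 11
Critical path = longest = max(15, 11)
= 15 (Path A)


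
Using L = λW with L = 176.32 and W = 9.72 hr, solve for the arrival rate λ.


Little's law: L = λW → λ = L / W
= 176.32 / 9.72
= 18.14 per hour


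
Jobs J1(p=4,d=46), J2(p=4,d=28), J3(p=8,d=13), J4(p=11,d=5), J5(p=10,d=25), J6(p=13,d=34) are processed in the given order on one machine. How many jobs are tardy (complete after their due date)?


Completion vs due date:
  J1: C=4, d=46 → on time
  J2: C=8, d=28 → on time
  J3: C=16, d=13 → TARDY
  J4: C=27, d=5 → TARDY
  J5: C=37, d=25 → TARDY
  J6: C=50, d=34 → TARDY
Tardy jobs: J3, J4, J5, J6
Count = 4


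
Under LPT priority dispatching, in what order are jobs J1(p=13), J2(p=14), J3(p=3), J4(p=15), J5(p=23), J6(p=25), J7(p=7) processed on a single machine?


LPT: sort by longest processing time first
  J6: p=25
  J5: p=23
  J4: p=15
  J2: p=14
  J1: p=13
  J7: p=7
  J3: p=3
Order: J6 → J5 → J4 → J2 → J1 → J7 → J3


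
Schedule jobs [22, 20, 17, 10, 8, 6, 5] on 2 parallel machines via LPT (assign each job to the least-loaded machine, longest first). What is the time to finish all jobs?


Jobs (LPT sorted): [22, 20, 17, 10, 8, 6, 5]
Machines: 2
  J=22 → Machine 1 (load: 0+22=22)
  J=20 → Machine 2 (load: 0+20=20)
  J=17 → Machine 2 (load: 20+17=37)
  J=10 → Machine 1 (load: 22+10=32)
  J=8 → Machine 1 (load: 32+8=40)
  J=6 → Machine 2 (load: 37+6=43)
  J=5 → Machine 1 (load: 40+5=45)
Machine loads: [45, 43]
Makespan = max = 45 time units


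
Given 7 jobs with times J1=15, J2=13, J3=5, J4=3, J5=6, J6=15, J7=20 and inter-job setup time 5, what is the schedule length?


Makespan = Σ processing + (n-1) × setup
= (15 + 13 + 5 + 3 + 6 + 15 + 20) + (7-1)×5
= 77 + 30
= 107 time units


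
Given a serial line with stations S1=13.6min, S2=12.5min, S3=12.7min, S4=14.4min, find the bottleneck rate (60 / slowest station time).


Bottleneck = longest station time
Station times: [13.6, 12.5, 12.7, 14.4]
Max = 14.4 min
Rate = 60 / 14.4
= 4.17 units/hour (bottleneck: 14.4min)


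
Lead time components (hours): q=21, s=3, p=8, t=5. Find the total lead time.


Lead time = queue + setup + processing + transit
= 21 + 3 + 8 + 5
= 37 hours


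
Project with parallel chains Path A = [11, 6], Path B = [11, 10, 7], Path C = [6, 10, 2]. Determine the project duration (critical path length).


Path A: 11 + 6 = 17
Path B: 11 + 10 + 7 = 28
Path C: 6 + 10 + 2 = 18
Critical path = longest = max(17, 28, 18)
= 28 (Path B)


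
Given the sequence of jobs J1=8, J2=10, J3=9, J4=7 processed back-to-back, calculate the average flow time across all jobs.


Completion times:
  J1: completes at 8
  J2: completes at 18
  J3: completes at 27
  J4: completes at 34
Sum = 87
Average = 87/4
= 21.75


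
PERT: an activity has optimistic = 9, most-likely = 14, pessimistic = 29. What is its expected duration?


te = (o + 4m + p) / 6
= (9 + 4×14 + 29) / 6
= (9 + 56 + 29) / 6
= 94 / 6
= 15.67


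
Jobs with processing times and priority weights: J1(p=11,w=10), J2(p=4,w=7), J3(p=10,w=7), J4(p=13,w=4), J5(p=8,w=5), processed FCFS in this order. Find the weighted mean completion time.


Completion times:
  J1: C=11, w×C=10×11=110
  J2: C=15, w×C=7×15=105
  J3: C=25, w×C=7×25=175
  J4: C=38, w×C=4×38=152
  J5: C=46, w×C=5×46=230
Sum w×C = 772
Sum w = 33
Weighted avg = 772/33
= 23.39


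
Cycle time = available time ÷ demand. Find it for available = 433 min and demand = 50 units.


Cycle time = available time / demand
= 433 / 50
= 8.66 min/unit


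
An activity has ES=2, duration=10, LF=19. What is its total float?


EF = ES + duration = 2 + 10 = 12
LS = LF - duration = 19 - 10 = 9
Total Float = LF - EF = 19 - 12
(or LS - ES = 9 - 2)
= 7


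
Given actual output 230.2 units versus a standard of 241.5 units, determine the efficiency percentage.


Efficiency = (actual / standard) × 100
= (230.2 / 241.5) × 100
= 95.3%


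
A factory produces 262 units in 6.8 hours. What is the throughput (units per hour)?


Throughput = units / time
= 262 / 6.8
= 38.5 units/hour


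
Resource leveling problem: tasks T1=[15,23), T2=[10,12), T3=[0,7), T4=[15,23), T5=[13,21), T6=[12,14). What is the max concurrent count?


Check each time point for overlaps:
  t=15: 3 tasks active (T1, T4, T5)
Max concurrent = 3


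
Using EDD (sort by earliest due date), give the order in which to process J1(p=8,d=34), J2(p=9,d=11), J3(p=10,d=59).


EDD: sort by earliest due date
  J2: d=11, p=9
  J1: d=34, p=8
  J3: d=59, p=10
Order: J2 → J1 → J3


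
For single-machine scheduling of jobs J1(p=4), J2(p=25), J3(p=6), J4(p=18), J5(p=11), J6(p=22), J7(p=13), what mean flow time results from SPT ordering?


SPT order: J1 → J3 → J5 → J7 → J4 → J6 → J2
Completion times:
  J1: C=4
  J3: C=10
  J5: C=21
  J7: C=34
  J4: C=52
  J6: C=74
  J2: C=99
Sum = 294, n = 7
Mean flow = 294/7
= 42.00


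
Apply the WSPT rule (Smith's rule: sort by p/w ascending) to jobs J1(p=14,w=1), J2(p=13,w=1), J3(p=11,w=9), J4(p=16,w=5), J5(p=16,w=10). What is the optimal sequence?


WSPT (Smith's rule): sort by p/w ascending
  J3: p/w = 11/9 = 1.222
  J5: p/w = 16/10 = 1.600
  J4: p/w = 16/5 = 3.200
  J2: p/w = 13/1 = 13.000
  J1: p/w = 14/1 = 14.000
Order: J3 → J5 → J4 → J2 → J1


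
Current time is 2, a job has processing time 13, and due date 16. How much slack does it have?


Slack = due - current_time - processing
= 16 - 2 - 13
= 1


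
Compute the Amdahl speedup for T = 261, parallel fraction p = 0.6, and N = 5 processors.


Amdahl's law: T_p = T × ((1-p) + p/N)
= 261 × ((1-0.6) + 0.6/5)
= 261 × (0.40 + 0.1200)
= 261 × 0.5200
= 135.72
Speedup = 261/135.72
= 1.92×


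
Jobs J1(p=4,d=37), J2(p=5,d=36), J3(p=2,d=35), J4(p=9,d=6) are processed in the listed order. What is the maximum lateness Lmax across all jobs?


Lateness per job (L = C - d):
  J1: C=4, d=37, L=-33
  J2: C=9, d=36, L=-27
  J3: C=11, d=35, L=-24
  J4: C=20, d=6, L=14
Lmax = max(-33, -27, -24, 14)
= 14


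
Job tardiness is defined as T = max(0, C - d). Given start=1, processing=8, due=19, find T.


Completion = start + processing = 1 + 8 = 9
Tardiness = max(0, C - d) = max(0, 9 - 19)
= max(0, -10)
= 0


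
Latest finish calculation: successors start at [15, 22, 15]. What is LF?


LF = min of all successor start times
Successors start at: [15, 22, 15]
LF = min(15, 22, 15)
= 15


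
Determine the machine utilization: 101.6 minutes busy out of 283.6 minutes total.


Utilization = busy / total × 100
= 101.6 / 283.6 × 100
= 35.8%


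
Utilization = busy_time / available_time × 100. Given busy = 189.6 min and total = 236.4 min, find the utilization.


Utilization = busy / total × 100
= 189.6 / 236.4 × 100
= 80.2%


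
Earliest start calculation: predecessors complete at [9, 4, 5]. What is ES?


ES = max of all predecessor completion times
Predecessors: [9, 4, 5]
ES = max(9, 4, 5)
= 9


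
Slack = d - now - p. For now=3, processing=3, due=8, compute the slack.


Slack = due - current_time - processing
= 8 - 3 - 3
= 2


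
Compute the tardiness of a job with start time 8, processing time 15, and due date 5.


Completion = start + processing = 8 + 15 = 23
Tardiness = max(0, C - d) = max(0, 23 - 5)
= max(0, 18)
= 18


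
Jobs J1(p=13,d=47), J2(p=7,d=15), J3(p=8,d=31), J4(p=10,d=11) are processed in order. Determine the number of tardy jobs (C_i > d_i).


Completion vs due date:
  J1: C=13, d=47 → on time
  J2: C=20, d=15 → TARDY
  J3: C=28, d=31 → on time
  J4: C=38, d=11 → TARDY
Tardy jobs: J2, J4
Count = 2


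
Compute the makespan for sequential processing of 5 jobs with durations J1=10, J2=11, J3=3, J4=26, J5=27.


Sequential makespan: sum all processing times
= 10 + 11 + 3 + 26 + 27
= 77 time units


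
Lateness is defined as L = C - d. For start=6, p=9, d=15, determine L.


Completion = 6 + 9 = 15
Lateness = C - d = 15 - 15
= 0


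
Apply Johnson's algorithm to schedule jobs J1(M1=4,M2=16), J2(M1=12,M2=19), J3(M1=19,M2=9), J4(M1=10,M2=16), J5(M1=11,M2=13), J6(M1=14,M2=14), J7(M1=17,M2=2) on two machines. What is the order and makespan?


Johnson's rule:
Group 1 (M1≤M2, sort by M1): ['J1', 'J4', 'J5', 'J2', 'J6']
Group 2 (M1>M2, sort desc M2): ['J3', 'J7']
Sequence: J1 → J4 → J5 → J2 → J6 → J3 → J7
Makespan calculation:
  J1: M1 done=4, M2 done=20
  J4: M1 done=14, M2 done=36
  J5: M1 done=25, M2 done=49
  J2: M1 done=37, M2 done=68
  J6: M1 done=51, M2 done=82
  J3: M1 done=70, M2 done=91
  J7: M1 done=87, M2 done=93
= Sequence: J1 → J4 → J5 → J2 → J6 → J3 → J7, Makespan: 93


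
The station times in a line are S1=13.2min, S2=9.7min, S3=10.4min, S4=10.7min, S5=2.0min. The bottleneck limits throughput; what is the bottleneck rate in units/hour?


Bottleneck = longest station time
Station times: [13.2, 9.7, 10.4, 10.7, 2.0]
Max = 13.2 min
Rate = 60 / 13.2
= 4.55 units/hour (bottleneck: 13.2min)


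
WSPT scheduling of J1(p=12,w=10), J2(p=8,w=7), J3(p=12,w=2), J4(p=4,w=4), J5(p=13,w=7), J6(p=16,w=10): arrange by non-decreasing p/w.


WSPT (Smith's rule): sort by p/w ascending
  J4: p/w = 4/4 = 1.000
  J2: p/w = 8/7 = 1.143
  J1: p/w = 12/10 = 1.200
  J6: p/w = 16/10 = 1.600
  J5: p/w = 13/7 = 1.857
  J3: p/w = 12/2 = 6.000
Order: J4 → J2 → J1 → J6 → J5 → J3


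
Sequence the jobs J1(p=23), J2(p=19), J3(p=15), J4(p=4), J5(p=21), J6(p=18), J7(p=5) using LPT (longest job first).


LPT: sort by longest processing time first
  J1: p=23
  J5: p=21
  J2: p=19
  J6: p=18
  J3: p=15
  J7: p=5
  J4: p=4
Order: J1 → J5 → J2 → J6 → J3 → J7 → J4


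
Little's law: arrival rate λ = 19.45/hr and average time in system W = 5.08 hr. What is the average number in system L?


Little's law: L = λ × W
= 19.45 × 5.08
= 98.81


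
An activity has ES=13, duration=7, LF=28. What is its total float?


EF = ES + duration = 13 + 7 = 20
LS = LF - duration = 28 - 7 = 21
Total Float = LF - EF = 28 - 20
(or LS - ES = 21 - 13)
= 8


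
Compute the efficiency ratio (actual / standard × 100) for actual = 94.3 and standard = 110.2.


Efficiency = (actual / standard) × 100
= (94.3 / 110.2) × 100
= 85.6%


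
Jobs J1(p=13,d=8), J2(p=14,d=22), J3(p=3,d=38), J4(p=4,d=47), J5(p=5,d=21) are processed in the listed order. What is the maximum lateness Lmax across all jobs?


Lateness per job (L = C - d):
  J1: C=13, d=8, L=5
  J2: C=27, d=22, L=5
  J3: C=30, d=38, L=-8
  J4: C=34, d=47, L=-13
  J5: C=39, d=21, L=18
Lmax = max(5, 5, -8, -13, 18)
= 18


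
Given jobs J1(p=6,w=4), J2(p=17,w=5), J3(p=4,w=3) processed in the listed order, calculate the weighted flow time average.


Completion times:
  J1: C=6, w×C=4×6=24
  J2: C=23, w×C=5×23=115
  J3: C=27, w×C=3×27=81
Sum w×C = 220
Sum w = 12
Weighted avg = 220/12
= 18.33


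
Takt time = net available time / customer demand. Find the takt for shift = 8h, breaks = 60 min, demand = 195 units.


Available = 8×60 - 60 = 420 min
Takt time = 420 / 195
= 2.15 min/unit


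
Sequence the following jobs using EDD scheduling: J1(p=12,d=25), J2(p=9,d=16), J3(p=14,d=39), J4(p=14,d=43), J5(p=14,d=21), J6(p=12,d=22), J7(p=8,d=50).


EDD: sort by earliest due date
  J2: d=16, p=9
  J5: d=21, p=14
  J6: d=22, p=12
  J1: d=25, p=12
  J3: d=39, p=14
  J4: d=43, p=14
  J7: d=50, p=8
Order: J2 → J5 → J6 → J1 → J3 → J4 → J7


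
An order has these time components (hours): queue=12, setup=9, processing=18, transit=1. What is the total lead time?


Lead time = queue + setup + processing + transit
= 12 + 9 + 18 + 1
= 40 hours


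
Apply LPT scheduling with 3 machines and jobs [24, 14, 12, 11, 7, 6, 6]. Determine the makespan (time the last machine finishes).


Jobs (LPT sorted): [24, 14, 12, 11, 7, 6, 6]
Machines: 3
  J=24 → Machine 1 (load: 0+24=24)
  J=14 → Machine 2 (load: 0+14=14)
  J=12 → Machine 3 (load: 0+12=12)
  J=11 → Machine 3 (load: 12+11=23)
  J=7 → Machine 2 (load: 14+7=21)
  J=6 → Machine 2 (load: 21+6=27)
  J=6 → Machine 3 (load: 23+6=29)
Machine loads: [24, 27, 29]
Makespan = max = 29 time units


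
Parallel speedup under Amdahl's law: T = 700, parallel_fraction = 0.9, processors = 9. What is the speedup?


Amdahl's law: T_p = T × ((1-p) + p/N)
= 700 × ((1-0.9) + 0.9/9)
= 700 × (0.10 + 0.1000)
= 700 × 0.2000
= 140.00
Speedup = 700/140.00
= 5.00×


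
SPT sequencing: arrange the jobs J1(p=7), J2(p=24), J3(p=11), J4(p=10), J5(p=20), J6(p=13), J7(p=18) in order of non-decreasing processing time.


SPT: sort by shortest processing time
  J1: p=7
  J4: p=10
  J3: p=11
  J6: p=13
  J7: p=18
  J5: p=20
  J2: p=24
Order: J1 → J4 → J3 → J6 → J7 → J5 → J2


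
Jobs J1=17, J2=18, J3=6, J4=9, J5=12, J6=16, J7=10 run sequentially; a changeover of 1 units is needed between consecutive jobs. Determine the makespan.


Makespan = Σ processing + (n-1) × setup
= (17 + 18 + 6 + 9 + 12 + 16 + 10) + (7-1)×1
= 88 + 6
= 94 time units


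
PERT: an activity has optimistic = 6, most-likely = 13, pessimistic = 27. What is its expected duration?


te = (o + 4m + p) / 6
= (6 + 4×13 + 27) / 6
= (6 + 52 + 27) / 6
= 85 / 6
= 14.17


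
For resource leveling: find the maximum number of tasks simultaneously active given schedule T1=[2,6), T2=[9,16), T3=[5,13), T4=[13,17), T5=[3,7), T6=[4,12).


Check each time point for overlaps:
  t=5: 4 tasks active (T1, T3, T5, T6)
Max concurrent = 4


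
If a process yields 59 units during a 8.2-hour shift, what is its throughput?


Throughput = units / time
= 59 / 8.2
= 7.2 units/hour


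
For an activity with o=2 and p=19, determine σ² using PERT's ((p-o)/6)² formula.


σ² = ((p - o) / 6)² = (p - o)² / 36
= (19 - 2)² / 36
= 17² / 36
= 289 / 36
= 8.0278


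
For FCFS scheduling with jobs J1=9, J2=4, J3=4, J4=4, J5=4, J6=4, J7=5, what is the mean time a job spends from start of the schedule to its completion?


Completion times:
  J1: completes at 9
  J2: completes at 13
  J3: completes at 17
  J4: completes at 21
  J5: completes at 25
  J6: completes at 29
  J7: completes at 34
Sum = 148
Average = 148/7
= 21.14


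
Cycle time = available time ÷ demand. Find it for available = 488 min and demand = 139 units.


Cycle time = available time / demand
= 488 / 139
= 3.51 min/unit


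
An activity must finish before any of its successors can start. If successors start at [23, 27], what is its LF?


LF = min of all successor start times
Successors start at: [23, 27]
LF = min(23, 27)
= 23


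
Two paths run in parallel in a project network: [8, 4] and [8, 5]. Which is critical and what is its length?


Path A: 8 + 4 = 12
Path B: 8 + 5 = 13
Critical path = longest = max(12, 13)
= 13 (Path B)


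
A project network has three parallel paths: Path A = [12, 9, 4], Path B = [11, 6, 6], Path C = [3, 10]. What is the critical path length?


Path A: 12 + 9 + 4 = 25
Path B: 11 + 6 + 6 = 23
Path C: 3 + 10 = 13
Critical path = longest = max(25, 23, 13)
= 25 (Path A)


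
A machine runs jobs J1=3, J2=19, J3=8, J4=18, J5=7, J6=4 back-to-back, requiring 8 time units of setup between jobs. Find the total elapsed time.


Makespan = Σ processing + (n-1) × setup
= (3 + 19 + 8 + 18 + 7 + 4) + (6-1)×8
= 59 + 40
= 99 time units


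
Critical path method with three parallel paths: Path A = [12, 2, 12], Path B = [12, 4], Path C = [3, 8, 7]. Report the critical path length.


Path A: 12 + 2 + 12 = 26
Path B: 12 + 4 = 16
Path C: 3 + 8 + 7 = 18
Critical path = longest = max(26, 16, 18)
= 26 (Path A)


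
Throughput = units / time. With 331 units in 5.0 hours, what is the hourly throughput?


Throughput = units / time
= 331 / 5.0
= 66.2 units/hour


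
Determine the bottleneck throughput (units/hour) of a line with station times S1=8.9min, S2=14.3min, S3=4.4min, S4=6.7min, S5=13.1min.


Bottleneck = longest station time
Station times: [8.9, 14.3, 4.4, 6.7, 13.1]
Max = 14.3 min
Rate = 60 / 14.3
= 4.20 units/hour (bottleneck: 14.3min)


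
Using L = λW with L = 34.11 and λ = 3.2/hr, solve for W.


Little's law: L = λW → W = L / λ
= 34.11 / 3.2
= 10.66 hours


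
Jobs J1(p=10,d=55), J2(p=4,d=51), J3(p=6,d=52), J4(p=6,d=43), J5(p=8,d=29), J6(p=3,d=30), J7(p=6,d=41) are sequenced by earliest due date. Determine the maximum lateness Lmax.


EDD order: J5 → J6 → J7 → J4 → J2 → J3 → J1
Completion and lateness:
  J5: C=8, d=29, L=8-29=-21
  J6: C=11, d=30, L=11-30=-19
  J7: C=17, d=41, L=17-41=-24
  J4: C=23, d=43, L=23-43=-20
  J2: C=27, d=51, L=27-51=-24
  J3: C=33, d=52, L=33-52=-19
  J1: C=43, d=55, L=43-55=-12
Lmax = max(-21, -19, -24, -20, -24, -19, -12)
= -12


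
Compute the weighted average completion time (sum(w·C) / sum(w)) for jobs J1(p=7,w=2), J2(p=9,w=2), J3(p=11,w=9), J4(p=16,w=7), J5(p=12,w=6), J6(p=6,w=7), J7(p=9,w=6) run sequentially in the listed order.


Completion times:
  J1: C=7, w×C=2×7=14
  J2: C=16, w×C=2×16=32
  J3: C=27, w×C=9×27=243
  J4: C=43, w×C=7×43=301
  J5: C=55, w×C=6×55=330
  J6: C=61, w×C=7×61=427
  J7: C=70, w×C=6×70=420
Sum w×C = 1767
Sum w = 39
Weighted avg = 1767/39
= 45.31


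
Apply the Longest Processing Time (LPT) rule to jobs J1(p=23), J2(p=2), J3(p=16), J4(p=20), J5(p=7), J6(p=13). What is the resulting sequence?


LPT: sort by longest processing time first
  J1: p=23
  J4: p=20
  J3: p=16
  J6: p=13
  J5: p=7
  J2: p=2
Order: J1 → J4 → J3 → J6 → J5 → J2


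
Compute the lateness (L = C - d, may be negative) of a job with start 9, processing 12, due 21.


Completion = 9 + 12 = 21
Lateness = C - d = 21 - 21
= 0


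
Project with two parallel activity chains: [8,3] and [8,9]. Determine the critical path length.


Path A: 8 + 3 = 11
Path B: 8 + 9 = 17
Critical path = longest = max(11, 17)
= 17 (Path B)


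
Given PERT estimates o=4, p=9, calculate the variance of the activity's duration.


σ² = ((p - o) / 6)² = (p - o)² / 36
= (9 - 4)² / 36
= 5² / 36
= 25 / 36
= 0.6944


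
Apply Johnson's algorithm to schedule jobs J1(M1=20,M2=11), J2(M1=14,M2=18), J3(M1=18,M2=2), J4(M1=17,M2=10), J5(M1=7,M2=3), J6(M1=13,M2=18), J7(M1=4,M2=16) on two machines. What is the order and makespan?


Johnson's rule:
Group 1 (M1≤M2, sort by M1): ['J7', 'J6', 'J2']
Group 2 (M1>M2, sort desc M2): ['J1', 'J4', 'J5', 'J3']
Sequence: J7 → J6 → J2 → J1 → J4 → J5 → J3
Makespan calculation:
  J7: M1 done=4, M2 done=20
  J6: M1 done=17, M2 done=38
  J2: M1 done=31, M2 done=56
  J1: M1 done=51, M2 done=67
  J4: M1 done=68, M2 done=78
  J5: M1 done=75, M2 done=81
  J3: M1 done=93, M2 done=95
= Sequence: J7 → J6 → J2 → J1 → J4 → J5 → J3, Makespan: 95


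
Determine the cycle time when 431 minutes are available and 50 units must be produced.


Cycle time = available time / demand
= 431 / 50
= 8.62 min/unit


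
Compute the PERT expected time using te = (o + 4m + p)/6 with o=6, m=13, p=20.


te = (o + 4m + p) / 6
= (6 + 4×13 + 20) / 6
= (6 + 52 + 20) / 6
= 78 / 6
= 13.00


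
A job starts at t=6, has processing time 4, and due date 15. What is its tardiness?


Completion = start + processing = 6 + 4 = 10
Tardiness = max(0, C - d) = max(0, 10 - 15)
= max(0, -5)
= 0


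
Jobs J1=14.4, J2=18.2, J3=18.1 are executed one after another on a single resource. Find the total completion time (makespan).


Sequential makespan: sum all processing times
= 14.4 + 18.2 + 18.1
= 50.7 time units


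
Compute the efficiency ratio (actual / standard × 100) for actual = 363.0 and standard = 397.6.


Efficiency = (actual / standard) × 100
= (363.0 / 397.6) × 100
= 91.3%


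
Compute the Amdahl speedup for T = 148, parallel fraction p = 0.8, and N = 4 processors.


Amdahl's law: T_p = T × ((1-p) + p/N)
= 148 × ((1-0.8) + 0.8/4)
= 148 × (0.20 + 0.2000)
= 148 × 0.4000
= 59.20
Speedup = 148/59.20
= 2.50×


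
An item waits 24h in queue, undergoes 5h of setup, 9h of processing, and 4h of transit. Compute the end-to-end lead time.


Lead time = queue + setup + processing + transit
= 24 + 5 + 9 + 4
= 42 hours


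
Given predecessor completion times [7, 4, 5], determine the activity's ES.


ES = max of all predecessor completion times
Predecessors: [7, 4, 5]
ES = max(7, 4, 5)
= 7


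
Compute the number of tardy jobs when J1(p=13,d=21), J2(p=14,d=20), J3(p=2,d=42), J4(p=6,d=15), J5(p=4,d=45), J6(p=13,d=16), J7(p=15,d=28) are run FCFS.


Completion vs due date:
  J1: C=13, d=21 → on time
  J2: C=27, d=20 → TARDY
  J3: C=29, d=42 → on time
  J4: C=35, d=15 → TARDY
  J5: C=39, d=45 → on time
  J6: C=52, d=16 → TARDY
  J7: C=67, d=28 → TARDY
Tardy jobs: J2, J4, J6, J7
Count = 4


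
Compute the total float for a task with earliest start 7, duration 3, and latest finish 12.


EF = ES + duration = 7 + 3 = 10
LS = LF - duration = 12 - 3 = 9
Total Float = LF - EF = 12 - 10
(or LS - ES = 9 - 7)
= 2


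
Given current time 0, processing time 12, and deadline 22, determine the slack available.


Slack = due - current_time - processing
= 22 - 0 - 12
= 10


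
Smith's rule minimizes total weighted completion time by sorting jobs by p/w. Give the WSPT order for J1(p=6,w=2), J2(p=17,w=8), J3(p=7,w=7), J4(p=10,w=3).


WSPT (Smith's rule): sort by p/w ascending
  J3: p/w = 7/7 = 1.000
  J2: p/w = 17/8 = 2.125
  J1: p/w = 6/2 = 3.000
  J4: p/w = 10/3 = 3.333
Order: J3 → J2 → J1 → J4


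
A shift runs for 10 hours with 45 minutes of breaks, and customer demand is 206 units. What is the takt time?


Available = 10×60 - 45 = 555 min
Takt time = 555 / 206
= 2.69 min/unit


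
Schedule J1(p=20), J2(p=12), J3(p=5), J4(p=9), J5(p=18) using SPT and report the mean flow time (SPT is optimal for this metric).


SPT order: J3 → J4 → J2 → J5 → J1
Completion times:
  J3: C=5
  J4: C=14
  J2: C=26
  J5: C=44
  J1: C=64
Sum = 153, n = 5
Mean flow = 153/5
= 30.60


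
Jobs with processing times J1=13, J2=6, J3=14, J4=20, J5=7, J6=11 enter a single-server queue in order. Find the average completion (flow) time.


Completion times:
  J1: completes at 13
  J2: completes at 19
  J3: completes at 33
  J4: completes at 53
  J5: completes at 60
  J6: completes at 71
Sum = 249
Average = 249/6
= 41.50


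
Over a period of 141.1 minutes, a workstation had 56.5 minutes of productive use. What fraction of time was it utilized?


Utilization = busy / total × 100
= 56.5 / 141.1 × 100
= 40.0%


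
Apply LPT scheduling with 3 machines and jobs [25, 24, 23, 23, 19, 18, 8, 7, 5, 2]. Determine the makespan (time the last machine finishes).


Jobs (LPT sorted): [25, 24, 23, 23, 19, 18, 8, 7, 5, 2]
Machines: 3
  J=25 → Machine 1 (load: 0+25=25)
  J=24 → Machine 2 (load: 0+24=24)
  J=23 → Machine 3 (load: 0+23=23)
  J=23 → Machine 3 (load: 23+23=46)
  J=19 → Machine 2 (load: 24+19=43)
  J=18 → Machine 1 (load: 25+18=43)
  J=8 → Machine 1 (load: 43+8=51)
  J=7 → Machine 2 (load: 43+7=50)
  J=5 → Machine 3 (load: 46+5=51)
  J=2 → Machine 2 (load: 50+2=52)
Machine loads: [51, 52, 51]
Makespan = max = 52 time units


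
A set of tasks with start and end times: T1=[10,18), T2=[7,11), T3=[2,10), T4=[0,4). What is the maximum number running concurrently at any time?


Check each time point for overlaps:
  t=2: 2 tasks active (T3, T4)
Max concurrent = 2


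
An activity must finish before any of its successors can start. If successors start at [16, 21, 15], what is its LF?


LF = min of all successor start times
Successors start at: [16, 21, 15]
LF = min(16, 21, 15)
= 15


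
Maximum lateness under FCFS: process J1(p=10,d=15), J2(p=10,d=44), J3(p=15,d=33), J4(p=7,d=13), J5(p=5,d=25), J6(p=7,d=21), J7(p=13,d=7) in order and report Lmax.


Lateness per job (L = C - d):
  J1: C=10, d=15, L=-5
  J2: C=20, d=44, L=-24
  J3: C=35, d=33, L=2
  J4: C=42, d=13, L=29
  J5: C=47, d=25, L=22
  J6: C=54, d=21, L=33
  J7: C=67, d=7, L=60
Lmax = max(-5, -24, 2, 29, 22, 33, 60)
= 60


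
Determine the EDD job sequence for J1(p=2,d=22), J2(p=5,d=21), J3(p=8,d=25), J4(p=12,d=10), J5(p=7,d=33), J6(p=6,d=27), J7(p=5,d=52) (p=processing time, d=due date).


EDD: sort by earliest due date
  J4: d=10, p=12
  J2: d=21, p=5
  J1: d=22, p=2
  J3: d=25, p=8
  J6: d=27, p=6
  J5: d=33, p=7
  J7: d=52, p=5
Order: J4 → J2 → J1 → J3 → J6 → J5 → J7


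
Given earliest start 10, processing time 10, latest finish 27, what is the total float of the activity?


EF = ES + duration = 10 + 10 = 20
LS = LF - duration = 27 - 10 = 17
Total Float = LF - EF = 27 - 20
(or LS - ES = 17 - 10)
= 7


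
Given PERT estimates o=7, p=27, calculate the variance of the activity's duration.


σ² = ((p - o) / 6)² = (p - o)² / 36
= (27 - 7)² / 36
= 20² / 36
= 400 / 36
= 11.1111


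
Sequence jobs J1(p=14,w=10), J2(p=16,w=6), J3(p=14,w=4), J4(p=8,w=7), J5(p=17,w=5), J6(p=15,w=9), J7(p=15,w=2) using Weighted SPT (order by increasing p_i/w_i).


WSPT (Smith's rule): sort by p/w ascending
  J4: p/w = 8/7 = 1.143
  J1: p/w = 14/10 = 1.400
  J6: p/w = 15/9 = 1.667
  J2: p/w = 16/6 = 2.667
  J5: p/w = 17/5 = 3.400
  J3: p/w = 14/4 = 3.500
  J7: p/w = 15/2 = 7.500
Order: J4 → J1 → J6 → J2 → J5 → J3 → J7


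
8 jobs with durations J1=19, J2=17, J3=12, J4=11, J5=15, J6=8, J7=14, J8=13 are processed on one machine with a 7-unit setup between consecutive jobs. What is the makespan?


Makespan = Σ processing + (n-1) × setup
= (19 + 17 + 12 + 11 + 15 + 8 + 14 + 13) + (8-1)×7
= 109 + 49
= 158 time units


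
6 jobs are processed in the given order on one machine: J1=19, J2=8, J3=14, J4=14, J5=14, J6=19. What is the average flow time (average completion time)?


Completion times:
  J1: completes at 19
  J2: completes at 27
  J3: completes at 41
  J4: completes at 55
  J5: completes at 69
  J6: completes at 88
Sum = 299
Average = 299/6
= 49.83


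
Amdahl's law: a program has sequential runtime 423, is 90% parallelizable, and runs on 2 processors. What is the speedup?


Amdahl's law: T_p = T × ((1-p) + p/N)
= 423 × ((1-0.9) + 0.9/2)
= 423 × (0.10 + 0.4500)
= 423 × 0.5500
= 232.65
Speedup = 423/232.65
= 1.82×


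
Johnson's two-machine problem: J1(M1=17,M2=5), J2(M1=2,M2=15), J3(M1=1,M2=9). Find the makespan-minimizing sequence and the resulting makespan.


Johnson's rule:
Group 1 (M1≤M2, sort by M1): ['J3', 'J2']
Group 2 (M1>M2, sort desc M2): ['J1']
Sequence: J3 → J2 → J1
Makespan calculation:
  J3: M1 done=1, M2 done=10
  J2: M1 done=3, M2 done=25
  J1: M1 done=20, M2 done=30
= Sequence: J3 → J2 → J1, Makespan: 30


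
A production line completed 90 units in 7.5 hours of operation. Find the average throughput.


Throughput = units / time
= 90 / 7.5
= 12.0 units/hour


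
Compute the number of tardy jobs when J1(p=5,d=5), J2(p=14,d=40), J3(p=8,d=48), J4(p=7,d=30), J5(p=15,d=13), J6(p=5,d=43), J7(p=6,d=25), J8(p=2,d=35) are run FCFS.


Completion vs due date:
  J1: C=5, d=5 → on time
  J2: C=19, d=40 → on time
  J3: C=27, d=48 → on time
  J4: C=34, d=30 → TARDY
  J5: C=49, d=13 → TARDY
  J6: C=54, d=43 → TARDY
  J7: C=60, d=25 → TARDY
  J8: C=62, d=35 → TARDY
Tardy jobs: J4, J5, J6, J7, J8
Count = 5


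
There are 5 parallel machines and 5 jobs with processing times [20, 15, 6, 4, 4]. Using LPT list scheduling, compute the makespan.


Jobs (LPT sorted): [20, 15, 6, 4, 4]
Machines: 5
  J=20 → Machine 1 (load: 0+20=20)
  J=15 → Machine 2 (load: 0+15=15)
  J=6 → Machine 3 (load: 0+6=6)
  J=4 → Machine 4 (load: 0+4=4)
  J=4 → Machine 5 (load: 0+4=4)
Machine loads: [20, 15, 6, 4, 4]
Makespan = max = 20 time units


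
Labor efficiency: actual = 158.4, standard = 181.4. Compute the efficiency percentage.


Efficiency = (actual / standard) × 100
= (158.4 / 181.4) × 100
= 87.3%


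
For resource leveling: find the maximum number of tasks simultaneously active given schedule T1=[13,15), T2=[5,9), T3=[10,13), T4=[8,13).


Check each time point for overlaps:
  t=8: 2 tasks active (T2, T4)
Max concurrent = 2


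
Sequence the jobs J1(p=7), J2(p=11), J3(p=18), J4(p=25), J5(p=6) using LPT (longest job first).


LPT: sort by longest processing time first
  J4: p=25
  J3: p=18
  J2: p=11
  J1: p=7
  J5: p=6
Order: J4 → J3 → J2 → J1 → J5


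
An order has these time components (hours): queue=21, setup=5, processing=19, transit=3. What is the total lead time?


Lead time = queue + setup + processing + transit
= 21 + 5 + 19 + 3
= 48 hours


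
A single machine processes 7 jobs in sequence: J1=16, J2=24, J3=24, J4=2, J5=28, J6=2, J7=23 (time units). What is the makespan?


Sequential makespan: sum all processing times
= 16 + 24 + 24 + 2 + 28 + 2 + 23
= 119 time units


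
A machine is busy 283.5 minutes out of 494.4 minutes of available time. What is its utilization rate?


Utilization = busy / total × 100
= 283.5 / 494.4 × 100
= 57.3%


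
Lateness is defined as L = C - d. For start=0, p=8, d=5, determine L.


Completion = 0 + 8 = 8
Lateness = C - d = 8 - 5
= 3


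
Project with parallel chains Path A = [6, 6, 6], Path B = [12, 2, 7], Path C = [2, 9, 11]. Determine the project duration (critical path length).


Path A: 6 + 6 + 6 = 18
Path B: 12 + 2 + 7 = 21
Path C: 2 + 9 + 11 = 22
Critical path = longest = max(18, 21, 22)
= 22 (Path C)


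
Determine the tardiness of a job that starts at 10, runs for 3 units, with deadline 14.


Completion = start + processing = 10 + 3 = 13
Tardiness = max(0, C - d) = max(0, 13 - 14)
= max(0, -1)
= 0


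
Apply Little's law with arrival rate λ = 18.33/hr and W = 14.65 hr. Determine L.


Little's law: L = λ × W
= 18.33 × 14.65
= 268.53


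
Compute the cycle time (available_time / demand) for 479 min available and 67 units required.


Cycle time = available time / demand
= 479 / 67
= 7.15 min/unit


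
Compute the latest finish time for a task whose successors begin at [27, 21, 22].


LF = min of all successor start times
Successors start at: [27, 21, 22]
LF = min(27, 21, 22)
= 21


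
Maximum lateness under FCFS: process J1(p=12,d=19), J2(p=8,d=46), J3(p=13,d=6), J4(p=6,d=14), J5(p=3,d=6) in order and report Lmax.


Lateness per job (L = C - d):
  J1: C=12, d=19, L=-7
  J2: C=20, d=46, L=-26
  J3: C=33, d=6, L=27
  J4: C=39, d=14, L=25
  J5: C=42, d=6, L=36
Lmax = max(-7, -26, 27, 25, 36)
= 36


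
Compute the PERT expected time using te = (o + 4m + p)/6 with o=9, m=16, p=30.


te = (o + 4m + p) / 6
= (9 + 4×16 + 30) / 6
= (9 + 64 + 30) / 6
= 103 / 6
= 17.17


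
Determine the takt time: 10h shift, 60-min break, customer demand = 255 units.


Available = 10×60 - 60 = 540 min
Takt time = 540 / 255
= 2.12 min/unit


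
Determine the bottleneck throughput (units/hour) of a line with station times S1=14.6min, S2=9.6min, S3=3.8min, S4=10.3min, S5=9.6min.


Bottleneck = longest station time
Station times: [14.6, 9.6, 3.8, 10.3, 9.6]
Max = 14.6 min
Rate = 60 / 14.6
= 4.11 units/hour (bottleneck: 14.6min)


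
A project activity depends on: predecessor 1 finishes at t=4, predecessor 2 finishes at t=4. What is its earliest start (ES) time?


ES = max of all predecessor completion times
Predecessors: [4, 4]
ES = max(4, 4)
= 4


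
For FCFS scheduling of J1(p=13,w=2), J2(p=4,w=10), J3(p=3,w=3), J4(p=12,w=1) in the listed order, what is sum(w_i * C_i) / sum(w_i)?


Completion times:
  J1: C=13, w×C=2×13=26
  J2: C=17, w×C=10×17=170
  J3: C=20, w×C=3×20=60
  J4: C=32, w×C=1×32=32
Sum w×C = 288
Sum w = 16
Weighted avg = 288/16
= 18.00


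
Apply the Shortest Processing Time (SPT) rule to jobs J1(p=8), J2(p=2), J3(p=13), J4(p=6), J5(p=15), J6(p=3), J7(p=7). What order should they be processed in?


SPT: sort by shortest processing time
  J2: p=2
  J6: p=3
  J4: p=6
  J7: p=7
  J1: p=8
  J3: p=13
  J5: p=15
Order: J2 → J6 → J4 → J7 → J1 → J3 → J5


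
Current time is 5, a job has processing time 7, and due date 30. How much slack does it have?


Slack = due - current_time - processing
= 30 - 5 - 7
= 18


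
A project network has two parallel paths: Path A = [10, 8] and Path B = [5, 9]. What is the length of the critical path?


Path A: 10 + 8 = 18
Path B: 5 + 9 = 14
Critical path = longest = max(18, 14)
= 18 (Path A)


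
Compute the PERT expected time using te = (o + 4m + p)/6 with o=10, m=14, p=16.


te = (o + 4m + p) / 6
= (10 + 4×14 + 16) / 6
= (10 + 56 + 16) / 6
= 82 / 6
= 13.67


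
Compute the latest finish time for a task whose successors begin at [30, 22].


LF = min of all successor start times
Successors start at: [30, 22]
LF = min(30, 22)
= 22
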